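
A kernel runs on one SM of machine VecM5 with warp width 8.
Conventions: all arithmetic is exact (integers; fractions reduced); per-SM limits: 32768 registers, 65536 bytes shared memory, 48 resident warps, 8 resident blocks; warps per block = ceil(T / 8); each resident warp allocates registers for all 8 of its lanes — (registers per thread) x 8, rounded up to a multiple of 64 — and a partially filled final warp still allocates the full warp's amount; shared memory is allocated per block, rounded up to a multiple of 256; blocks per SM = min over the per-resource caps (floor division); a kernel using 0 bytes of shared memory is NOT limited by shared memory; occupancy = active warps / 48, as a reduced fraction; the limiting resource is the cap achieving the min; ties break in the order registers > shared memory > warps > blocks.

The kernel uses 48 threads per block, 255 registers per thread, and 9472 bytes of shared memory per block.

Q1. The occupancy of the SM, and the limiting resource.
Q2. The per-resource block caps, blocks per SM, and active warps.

Answer: occupancy 1/4, limited by registers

registers: 2 blocks
shared memory: 6 blocks
warps: 8 blocks
blocks: 8 blocks

Answer: 2 blocks, 12 active warps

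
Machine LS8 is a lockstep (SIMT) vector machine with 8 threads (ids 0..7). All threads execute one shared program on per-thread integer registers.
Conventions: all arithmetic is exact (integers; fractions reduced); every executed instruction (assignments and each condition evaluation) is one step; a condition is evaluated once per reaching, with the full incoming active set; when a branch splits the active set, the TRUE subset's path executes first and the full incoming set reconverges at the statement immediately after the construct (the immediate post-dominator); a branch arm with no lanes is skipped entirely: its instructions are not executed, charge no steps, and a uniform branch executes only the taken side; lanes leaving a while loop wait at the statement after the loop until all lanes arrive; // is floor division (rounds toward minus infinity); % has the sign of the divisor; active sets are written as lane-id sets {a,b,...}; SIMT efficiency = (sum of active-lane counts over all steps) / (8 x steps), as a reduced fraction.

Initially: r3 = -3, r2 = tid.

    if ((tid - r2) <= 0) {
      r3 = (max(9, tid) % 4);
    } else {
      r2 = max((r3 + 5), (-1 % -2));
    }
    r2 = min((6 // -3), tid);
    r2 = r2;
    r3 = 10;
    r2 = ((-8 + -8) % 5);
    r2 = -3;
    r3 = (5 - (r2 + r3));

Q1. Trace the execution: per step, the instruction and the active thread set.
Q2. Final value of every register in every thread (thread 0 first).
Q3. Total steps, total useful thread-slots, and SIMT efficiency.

step 0: eval ((tid - r2) <= 0)       {0,1,2,3,4,5,6,7}
step 1: r3 <- (max(9, tid) % 4)      {0,1,2,3,4,5,6,7}
step 2: r2 <- min((6 // -3), tid)    {0,1,2,3,4,5,6,7}
step 3: r2 <- r2                     {0,1,2,3,4,5,6,7}
step 4: r3 <- 10                     {0,1,2,3,4,5,6,7}
step 5: r2 <- ((-8 + -8) % 5)        {0,1,2,3,4,5,6,7}
step 6: r2 <- -3                     {0,1,2,3,4,5,6,7}
step 7: r3 <- (5 - (r2 + r3))        {0,1,2,3,4,5,6,7}

Answer: 8 steps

r3: -2,-2,-2,-2,-2,-2,-2,-2
r2: -3,-3,-3,-3,-3,-3,-3,-3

steps = 8; useful = 64; efficiency = 64/64 = 1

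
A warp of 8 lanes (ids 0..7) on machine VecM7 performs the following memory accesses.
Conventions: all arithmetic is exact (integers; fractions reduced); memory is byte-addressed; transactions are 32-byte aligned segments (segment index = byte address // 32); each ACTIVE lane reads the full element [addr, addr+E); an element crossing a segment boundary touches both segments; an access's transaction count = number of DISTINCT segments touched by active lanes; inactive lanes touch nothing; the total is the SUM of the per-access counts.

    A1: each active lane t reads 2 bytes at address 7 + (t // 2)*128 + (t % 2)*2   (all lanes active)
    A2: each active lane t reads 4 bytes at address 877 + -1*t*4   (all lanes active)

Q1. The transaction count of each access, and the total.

A1: 4 transactions
A2: 2 transactions

Answer: 4,2; total 6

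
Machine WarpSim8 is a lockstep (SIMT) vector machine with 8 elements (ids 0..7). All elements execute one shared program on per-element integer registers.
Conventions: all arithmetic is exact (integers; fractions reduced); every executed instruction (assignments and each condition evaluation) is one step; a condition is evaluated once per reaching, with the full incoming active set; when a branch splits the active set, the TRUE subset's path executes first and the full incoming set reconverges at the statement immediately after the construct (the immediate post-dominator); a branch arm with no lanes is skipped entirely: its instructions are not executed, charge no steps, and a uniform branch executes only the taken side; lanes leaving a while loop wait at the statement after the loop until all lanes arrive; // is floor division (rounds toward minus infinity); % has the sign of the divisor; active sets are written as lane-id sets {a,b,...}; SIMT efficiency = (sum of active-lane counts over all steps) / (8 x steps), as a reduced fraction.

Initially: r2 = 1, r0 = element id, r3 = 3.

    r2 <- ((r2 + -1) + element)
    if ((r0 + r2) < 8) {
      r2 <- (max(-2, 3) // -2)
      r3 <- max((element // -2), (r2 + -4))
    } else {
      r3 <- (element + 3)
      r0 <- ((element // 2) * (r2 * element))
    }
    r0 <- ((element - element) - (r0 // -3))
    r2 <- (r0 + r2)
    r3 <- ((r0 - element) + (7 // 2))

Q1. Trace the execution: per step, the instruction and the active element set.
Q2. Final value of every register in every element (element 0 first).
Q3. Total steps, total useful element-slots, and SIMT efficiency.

step 0: r2 <- ((r2 + -1) + element)  {0,1,2,3,4,5,6,7}
step 1: eval ((r0 + r2) < 8)         {0,1,2,3,4,5,6,7}
step 2: r2 <- (max(-2, 3) // -2)     {0,1,2,3}
step 3: r3 <- max((element // -2), (r2 + -4)) {0,1,2,3}
step 4: r3 <- (element + 3)          {4,5,6,7}
step 5: r0 <- ((element // 2) * (r2 * element)) {4,5,6,7}
step 6: r0 <- ((element - element) - (r0 // -3)) {0,1,2,3,4,5,6,7}
step 7: r2 <- (r0 + r2)              {0,1,2,3,4,5,6,7}
step 8: r3 <- ((r0 - element) + (7 // 2)) {0,1,2,3,4,5,6,7}

Answer: 9 steps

r2: -2,-1,-1,-1,15,22,42,56
r0: 0,1,1,1,11,17,36,49
r3: 3,3,2,1,10,15,33,45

steps = 9; useful = 56; efficiency = 56/72 = 7/9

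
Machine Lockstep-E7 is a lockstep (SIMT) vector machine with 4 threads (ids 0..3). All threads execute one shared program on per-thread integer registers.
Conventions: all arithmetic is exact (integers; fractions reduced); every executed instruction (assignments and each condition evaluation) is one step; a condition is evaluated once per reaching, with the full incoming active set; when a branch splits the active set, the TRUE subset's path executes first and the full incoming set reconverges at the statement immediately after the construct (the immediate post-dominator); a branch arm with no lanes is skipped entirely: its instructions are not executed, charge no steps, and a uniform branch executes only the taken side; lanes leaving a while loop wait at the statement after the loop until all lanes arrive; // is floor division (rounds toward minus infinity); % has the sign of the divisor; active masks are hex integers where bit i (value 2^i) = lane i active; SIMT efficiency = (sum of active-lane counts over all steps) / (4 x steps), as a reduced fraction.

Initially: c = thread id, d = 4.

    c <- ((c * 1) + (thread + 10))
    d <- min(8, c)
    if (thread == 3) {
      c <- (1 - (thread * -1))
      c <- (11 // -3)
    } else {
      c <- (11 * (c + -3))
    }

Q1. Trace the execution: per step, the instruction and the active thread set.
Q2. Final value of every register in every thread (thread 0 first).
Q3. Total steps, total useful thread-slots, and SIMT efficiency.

step 0: c <- ((c * 1) + (thread + 10)) 0xf
step 1: d <- min(8, c)               0xf
step 2: eval (thread == 3)           0xf
step 3: c <- (1 - (thread * -1))     0x8
step 4: c <- (11 // -3)              0x8
step 5: c <- (11 * (c + -3))         0x7

Answer: 6 steps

c: 77,99,121,-4
d: 8,8,8,8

steps = 6; useful = 17; efficiency = 17/24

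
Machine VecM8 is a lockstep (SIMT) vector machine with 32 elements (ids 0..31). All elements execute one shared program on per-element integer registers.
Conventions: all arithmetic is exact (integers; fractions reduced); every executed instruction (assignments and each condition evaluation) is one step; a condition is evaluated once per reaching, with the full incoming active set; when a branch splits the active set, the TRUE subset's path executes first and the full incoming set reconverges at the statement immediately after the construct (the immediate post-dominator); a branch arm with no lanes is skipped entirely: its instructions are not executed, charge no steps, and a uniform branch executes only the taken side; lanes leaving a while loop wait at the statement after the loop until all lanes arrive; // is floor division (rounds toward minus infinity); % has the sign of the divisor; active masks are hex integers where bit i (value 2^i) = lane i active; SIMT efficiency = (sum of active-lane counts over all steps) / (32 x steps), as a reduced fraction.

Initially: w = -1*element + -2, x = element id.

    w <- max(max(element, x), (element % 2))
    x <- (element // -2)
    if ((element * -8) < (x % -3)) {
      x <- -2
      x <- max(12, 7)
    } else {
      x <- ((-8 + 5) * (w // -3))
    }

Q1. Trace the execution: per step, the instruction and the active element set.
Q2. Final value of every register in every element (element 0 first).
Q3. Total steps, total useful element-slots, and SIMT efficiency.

step 0: w <- max(max(element, x), (element % 2)) 0xffffffff
step 1: x <- (element // -2)         0xffffffff
step 2: eval ((element * -8) < (x % -3)) 0xffffffff
step 3: x <- -2                      0xfffffffe
step 4: x <- max(12, 7)              0xfffffffe
step 5: x <- ((-8 + 5) * (w // -3))  0x00000001

Answer: 6 steps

w: 0,1,2,3,4,5,6,7,8,9,10,11,12,13,14,15,16,17,18,19,20,21,22,23,24,25,26,27,28,29,30,31
x: 0,12,12,12,12,12,12,12,12,12,12,12,12,12,12,12,12,12,12,12,12,12,12,12,12,12,12,12,12,12,12,12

steps = 6; useful = 159; efficiency = 159/192 = 53/64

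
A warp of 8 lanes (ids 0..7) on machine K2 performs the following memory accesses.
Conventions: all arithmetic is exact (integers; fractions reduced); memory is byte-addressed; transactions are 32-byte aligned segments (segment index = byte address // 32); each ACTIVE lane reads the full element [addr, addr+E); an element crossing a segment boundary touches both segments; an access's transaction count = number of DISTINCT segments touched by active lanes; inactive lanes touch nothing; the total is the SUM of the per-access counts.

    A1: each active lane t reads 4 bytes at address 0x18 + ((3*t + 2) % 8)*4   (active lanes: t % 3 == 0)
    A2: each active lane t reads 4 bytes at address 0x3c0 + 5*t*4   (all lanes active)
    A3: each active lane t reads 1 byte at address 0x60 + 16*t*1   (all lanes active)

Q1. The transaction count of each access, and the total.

A1: 1 transaction
A2: 5 transactions
A3: 4 transactions

Answer: 1,5,4; total 10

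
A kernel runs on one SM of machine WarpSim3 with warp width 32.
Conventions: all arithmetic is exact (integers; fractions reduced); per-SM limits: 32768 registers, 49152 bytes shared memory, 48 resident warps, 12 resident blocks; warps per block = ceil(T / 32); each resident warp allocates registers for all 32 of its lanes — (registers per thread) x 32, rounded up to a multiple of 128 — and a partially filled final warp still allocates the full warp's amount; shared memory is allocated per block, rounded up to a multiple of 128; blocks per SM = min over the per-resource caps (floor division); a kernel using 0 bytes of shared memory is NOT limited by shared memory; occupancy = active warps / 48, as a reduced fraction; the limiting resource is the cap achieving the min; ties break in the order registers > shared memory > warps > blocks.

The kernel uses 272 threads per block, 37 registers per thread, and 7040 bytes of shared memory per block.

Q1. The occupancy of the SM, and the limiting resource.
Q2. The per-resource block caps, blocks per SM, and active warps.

Answer: occupancy 3/8, limited by registers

registers: 2 blocks
shared memory: 6 blocks
warps: 5 blocks
blocks: 12 blocks

Answer: 2 blocks, 18 active warps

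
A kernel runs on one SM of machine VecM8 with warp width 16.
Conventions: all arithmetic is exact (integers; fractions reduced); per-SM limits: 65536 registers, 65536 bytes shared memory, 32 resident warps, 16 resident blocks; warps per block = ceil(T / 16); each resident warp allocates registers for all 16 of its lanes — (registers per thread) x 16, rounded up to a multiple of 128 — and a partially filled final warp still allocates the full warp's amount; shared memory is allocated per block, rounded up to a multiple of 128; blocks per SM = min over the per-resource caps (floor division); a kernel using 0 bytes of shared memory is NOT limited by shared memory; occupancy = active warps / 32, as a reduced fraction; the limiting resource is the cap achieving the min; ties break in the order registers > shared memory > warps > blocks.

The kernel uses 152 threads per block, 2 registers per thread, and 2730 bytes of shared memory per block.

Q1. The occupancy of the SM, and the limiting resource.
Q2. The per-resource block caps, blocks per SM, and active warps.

Answer: occupancy 15/16, limited by warps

registers: 51 blocks
shared memory: 23 blocks
warps: 3 blocks
blocks: 16 blocks

Answer: 3 blocks, 30 active warps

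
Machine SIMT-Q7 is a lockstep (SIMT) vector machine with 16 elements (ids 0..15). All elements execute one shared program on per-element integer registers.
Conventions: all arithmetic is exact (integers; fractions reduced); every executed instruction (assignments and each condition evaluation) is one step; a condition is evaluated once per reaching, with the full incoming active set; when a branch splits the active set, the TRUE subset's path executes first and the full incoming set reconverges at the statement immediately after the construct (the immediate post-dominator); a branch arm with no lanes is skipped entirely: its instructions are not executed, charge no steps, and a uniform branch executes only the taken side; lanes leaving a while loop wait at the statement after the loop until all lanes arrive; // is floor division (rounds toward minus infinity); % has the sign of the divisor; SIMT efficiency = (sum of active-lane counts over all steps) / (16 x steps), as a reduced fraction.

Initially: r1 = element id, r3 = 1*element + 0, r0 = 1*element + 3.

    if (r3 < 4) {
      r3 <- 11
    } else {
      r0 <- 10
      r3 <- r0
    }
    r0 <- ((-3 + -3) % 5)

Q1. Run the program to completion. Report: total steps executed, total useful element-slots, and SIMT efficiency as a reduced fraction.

Answer: 5 steps, 60 useful, 3/4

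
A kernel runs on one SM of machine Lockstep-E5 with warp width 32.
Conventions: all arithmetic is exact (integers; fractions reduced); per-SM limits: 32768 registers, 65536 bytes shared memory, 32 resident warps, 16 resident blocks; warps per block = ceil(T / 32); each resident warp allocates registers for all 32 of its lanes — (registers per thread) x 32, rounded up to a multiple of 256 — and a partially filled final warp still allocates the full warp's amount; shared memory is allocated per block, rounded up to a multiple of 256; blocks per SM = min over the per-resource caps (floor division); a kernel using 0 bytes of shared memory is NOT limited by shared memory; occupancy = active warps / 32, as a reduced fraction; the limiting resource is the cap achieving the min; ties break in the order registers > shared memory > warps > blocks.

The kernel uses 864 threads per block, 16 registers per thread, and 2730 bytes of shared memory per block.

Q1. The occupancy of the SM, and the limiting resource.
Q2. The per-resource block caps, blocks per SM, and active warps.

Answer: occupancy 27/32, limited by warps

registers: 2 blocks
shared memory: 23 blocks
warps: 1 block
blocks: 16 blocks

Answer: 1 block, 27 active warps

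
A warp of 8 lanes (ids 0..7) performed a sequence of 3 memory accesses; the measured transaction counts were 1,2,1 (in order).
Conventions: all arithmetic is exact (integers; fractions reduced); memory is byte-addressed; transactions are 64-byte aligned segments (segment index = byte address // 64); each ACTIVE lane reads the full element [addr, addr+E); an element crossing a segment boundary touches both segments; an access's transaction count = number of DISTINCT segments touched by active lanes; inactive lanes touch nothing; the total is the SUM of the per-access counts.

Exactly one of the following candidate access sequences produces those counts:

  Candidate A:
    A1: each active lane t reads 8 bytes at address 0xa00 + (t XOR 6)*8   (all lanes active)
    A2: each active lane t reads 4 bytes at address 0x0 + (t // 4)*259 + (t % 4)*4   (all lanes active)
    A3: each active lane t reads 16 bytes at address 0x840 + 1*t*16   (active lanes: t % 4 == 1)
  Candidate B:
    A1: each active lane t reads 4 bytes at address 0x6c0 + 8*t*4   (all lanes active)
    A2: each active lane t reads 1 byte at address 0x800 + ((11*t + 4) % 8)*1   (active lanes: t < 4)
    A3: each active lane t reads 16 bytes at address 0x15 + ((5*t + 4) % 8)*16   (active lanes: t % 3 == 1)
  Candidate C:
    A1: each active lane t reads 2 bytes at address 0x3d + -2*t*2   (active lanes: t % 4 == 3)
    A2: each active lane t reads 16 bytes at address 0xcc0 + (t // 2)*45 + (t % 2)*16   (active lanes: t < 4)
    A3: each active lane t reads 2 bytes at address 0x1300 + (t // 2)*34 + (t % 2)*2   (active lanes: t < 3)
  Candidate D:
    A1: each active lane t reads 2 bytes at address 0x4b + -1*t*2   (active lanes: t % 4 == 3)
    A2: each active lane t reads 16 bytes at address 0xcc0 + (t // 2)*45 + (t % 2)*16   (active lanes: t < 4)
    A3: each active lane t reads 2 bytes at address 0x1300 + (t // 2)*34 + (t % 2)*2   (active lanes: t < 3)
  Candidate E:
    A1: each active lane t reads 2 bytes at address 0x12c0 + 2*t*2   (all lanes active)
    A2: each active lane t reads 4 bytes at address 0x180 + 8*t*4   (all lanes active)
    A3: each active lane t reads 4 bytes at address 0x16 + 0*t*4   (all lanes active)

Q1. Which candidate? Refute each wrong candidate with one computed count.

A: A3 gives 2 transactions, not 1
B: A1 gives 4 transactions, not 1
D: A1 gives 2 transactions, not 1
E: A2 gives 4 transactions, not 2
C: all counts match (1,2,1)

Answer: C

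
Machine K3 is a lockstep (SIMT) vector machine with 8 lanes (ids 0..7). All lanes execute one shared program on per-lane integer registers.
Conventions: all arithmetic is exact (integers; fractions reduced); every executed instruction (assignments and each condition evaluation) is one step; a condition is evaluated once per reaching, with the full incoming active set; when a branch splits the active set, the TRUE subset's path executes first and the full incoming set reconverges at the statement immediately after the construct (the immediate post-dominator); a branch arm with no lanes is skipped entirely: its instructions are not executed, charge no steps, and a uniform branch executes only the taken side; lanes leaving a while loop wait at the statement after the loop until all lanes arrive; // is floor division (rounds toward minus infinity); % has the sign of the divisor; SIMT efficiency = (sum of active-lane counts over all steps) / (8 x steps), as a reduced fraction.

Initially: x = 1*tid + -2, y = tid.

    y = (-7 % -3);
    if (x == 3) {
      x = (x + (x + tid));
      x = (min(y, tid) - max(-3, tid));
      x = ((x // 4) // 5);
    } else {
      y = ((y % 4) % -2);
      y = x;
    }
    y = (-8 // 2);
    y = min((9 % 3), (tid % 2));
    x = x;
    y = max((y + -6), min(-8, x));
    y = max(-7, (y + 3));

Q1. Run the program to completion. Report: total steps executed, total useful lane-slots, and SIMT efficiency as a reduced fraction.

Answer: 12 steps, 73 useful, 73/96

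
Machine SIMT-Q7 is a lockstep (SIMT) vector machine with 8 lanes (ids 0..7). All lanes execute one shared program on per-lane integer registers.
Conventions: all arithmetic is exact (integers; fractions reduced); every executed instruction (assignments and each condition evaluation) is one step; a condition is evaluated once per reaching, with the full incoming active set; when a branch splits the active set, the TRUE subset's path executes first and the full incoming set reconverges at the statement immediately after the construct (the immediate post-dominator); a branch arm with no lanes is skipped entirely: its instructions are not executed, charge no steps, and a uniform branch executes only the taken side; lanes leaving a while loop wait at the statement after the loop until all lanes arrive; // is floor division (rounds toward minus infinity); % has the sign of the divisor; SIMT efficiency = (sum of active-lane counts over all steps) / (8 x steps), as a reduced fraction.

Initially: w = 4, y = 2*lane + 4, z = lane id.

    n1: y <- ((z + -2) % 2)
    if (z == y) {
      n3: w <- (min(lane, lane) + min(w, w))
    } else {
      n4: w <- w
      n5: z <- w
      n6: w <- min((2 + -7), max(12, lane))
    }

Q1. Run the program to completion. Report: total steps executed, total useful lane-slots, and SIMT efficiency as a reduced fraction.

Answer: 6 steps, 36 useful, 3/4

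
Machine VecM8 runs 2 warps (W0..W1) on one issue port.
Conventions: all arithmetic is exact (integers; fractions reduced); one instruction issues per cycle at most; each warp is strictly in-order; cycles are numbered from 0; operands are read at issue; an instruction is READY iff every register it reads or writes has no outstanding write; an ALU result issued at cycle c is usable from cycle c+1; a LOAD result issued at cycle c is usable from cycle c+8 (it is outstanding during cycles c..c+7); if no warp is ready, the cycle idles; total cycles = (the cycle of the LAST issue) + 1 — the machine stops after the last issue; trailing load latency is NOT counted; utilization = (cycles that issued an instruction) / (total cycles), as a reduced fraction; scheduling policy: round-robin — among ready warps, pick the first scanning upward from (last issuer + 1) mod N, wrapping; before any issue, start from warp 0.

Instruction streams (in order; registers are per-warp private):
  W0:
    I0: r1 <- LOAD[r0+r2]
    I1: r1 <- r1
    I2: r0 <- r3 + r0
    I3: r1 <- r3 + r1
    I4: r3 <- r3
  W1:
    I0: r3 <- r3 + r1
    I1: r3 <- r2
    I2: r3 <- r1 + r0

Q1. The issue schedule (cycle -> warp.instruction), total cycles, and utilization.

cycle 0: W0.I0
cycle 1: W1.I0
cycle 2: W1.I1
cycle 3: W1.I2
cycle 4: idle
cycle 5: idle
cycle 6: idle
cycle 7: idle
cycle 8: W0.I1
cycle 9: W0.I2
cycle 10: W0.I3
cycle 11: W0.I4

Answer: 12 cycles, utilization 2/3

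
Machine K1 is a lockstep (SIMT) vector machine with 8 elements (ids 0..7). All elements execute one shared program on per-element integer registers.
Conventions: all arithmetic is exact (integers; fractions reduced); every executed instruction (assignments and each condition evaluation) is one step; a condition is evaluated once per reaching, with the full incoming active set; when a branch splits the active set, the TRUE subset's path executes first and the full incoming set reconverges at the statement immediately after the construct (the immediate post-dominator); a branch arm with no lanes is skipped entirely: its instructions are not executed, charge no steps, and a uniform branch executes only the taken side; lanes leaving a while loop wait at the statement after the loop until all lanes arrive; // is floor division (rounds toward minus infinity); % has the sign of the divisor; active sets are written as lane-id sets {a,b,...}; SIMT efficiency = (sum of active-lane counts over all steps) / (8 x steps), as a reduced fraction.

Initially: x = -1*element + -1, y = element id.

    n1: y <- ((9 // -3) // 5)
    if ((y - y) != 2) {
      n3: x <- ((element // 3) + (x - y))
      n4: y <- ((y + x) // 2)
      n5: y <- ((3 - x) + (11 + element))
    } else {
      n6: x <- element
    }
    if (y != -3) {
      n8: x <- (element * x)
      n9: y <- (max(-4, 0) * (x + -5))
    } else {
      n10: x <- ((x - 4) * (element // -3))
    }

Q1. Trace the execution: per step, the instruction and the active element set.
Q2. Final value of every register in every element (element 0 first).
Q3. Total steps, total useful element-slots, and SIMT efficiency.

step 0: y <- ((9 // -3) // 5)        {0,1,2,3,4,5,6,7}
step 1: eval ((y - y) != 2)          {0,1,2,3,4,5,6,7}
step 2: x <- ((element // 3) + (x - y)) {0,1,2,3,4,5,6,7}
step 3: y <- ((y + x) // 2)          {0,1,2,3,4,5,6,7}
step 4: y <- ((3 - x) + (11 + element)) {0,1,2,3,4,5,6,7}
step 5: eval (y != -3)               {0,1,2,3,4,5,6,7}
step 6: x <- (element * x)           {0,1,2,3,4,5,6,7}
step 7: y <- (max(-4, 0) * (x + -5)) {0,1,2,3,4,5,6,7}

Answer: 8 steps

x: 0,-1,-4,-6,-12,-20,-24,-35
y: 0,0,0,0,0,0,0,0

steps = 8; useful = 64; efficiency = 64/64 = 1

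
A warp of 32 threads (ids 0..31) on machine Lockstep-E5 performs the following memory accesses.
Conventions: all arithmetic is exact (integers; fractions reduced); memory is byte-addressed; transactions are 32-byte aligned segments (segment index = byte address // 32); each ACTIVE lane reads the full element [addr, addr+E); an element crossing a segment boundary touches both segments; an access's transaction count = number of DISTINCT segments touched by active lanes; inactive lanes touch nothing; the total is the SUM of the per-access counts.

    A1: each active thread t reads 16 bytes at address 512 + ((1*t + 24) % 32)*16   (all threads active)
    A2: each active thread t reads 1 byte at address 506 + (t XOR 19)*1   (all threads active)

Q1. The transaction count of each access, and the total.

A1: 16 transactions
A2: 2 transactions

Answer: 16,2; total 18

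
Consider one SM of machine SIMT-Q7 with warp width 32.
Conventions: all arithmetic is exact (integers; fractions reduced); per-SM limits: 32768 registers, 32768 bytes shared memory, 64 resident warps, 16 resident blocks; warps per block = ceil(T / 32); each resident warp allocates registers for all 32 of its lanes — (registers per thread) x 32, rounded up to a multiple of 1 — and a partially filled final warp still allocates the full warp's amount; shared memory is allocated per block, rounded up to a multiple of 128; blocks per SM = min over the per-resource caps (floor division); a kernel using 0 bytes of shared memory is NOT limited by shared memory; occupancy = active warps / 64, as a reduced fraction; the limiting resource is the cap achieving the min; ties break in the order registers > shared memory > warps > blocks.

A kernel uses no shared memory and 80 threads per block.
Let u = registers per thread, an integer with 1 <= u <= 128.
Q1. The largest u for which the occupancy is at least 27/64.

Answer: u = 37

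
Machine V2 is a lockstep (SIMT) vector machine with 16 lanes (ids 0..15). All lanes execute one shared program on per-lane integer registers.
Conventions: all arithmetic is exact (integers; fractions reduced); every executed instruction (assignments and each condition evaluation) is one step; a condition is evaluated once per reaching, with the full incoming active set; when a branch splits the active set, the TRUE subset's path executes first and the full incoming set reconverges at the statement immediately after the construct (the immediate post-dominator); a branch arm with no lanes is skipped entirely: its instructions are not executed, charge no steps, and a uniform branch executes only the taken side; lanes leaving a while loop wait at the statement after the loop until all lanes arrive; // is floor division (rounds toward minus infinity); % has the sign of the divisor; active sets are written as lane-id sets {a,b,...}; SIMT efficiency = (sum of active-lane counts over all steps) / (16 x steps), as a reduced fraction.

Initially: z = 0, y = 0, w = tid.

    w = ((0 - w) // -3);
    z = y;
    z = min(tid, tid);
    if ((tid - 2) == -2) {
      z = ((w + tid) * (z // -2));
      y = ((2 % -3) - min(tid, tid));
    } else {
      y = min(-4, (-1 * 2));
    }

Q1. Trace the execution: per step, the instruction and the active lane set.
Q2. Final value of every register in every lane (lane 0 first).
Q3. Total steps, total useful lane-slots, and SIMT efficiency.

step 0: w <- ((0 - w) // -3)         {0,1,2,3,4,5,6,7,8,9,10,11,12,13,14,15}
step 1: z <- y                       {0,1,2,3,4,5,6,7,8,9,10,11,12,13,14,15}
step 2: z <- min(tid, tid)           {0,1,2,3,4,5,6,7,8,9,10,11,12,13,14,15}
step 3: eval ((tid - 2) == -2)       {0,1,2,3,4,5,6,7,8,9,10,11,12,13,14,15}
step 4: z <- ((w + tid) * (z // -2)) {0}
step 5: y <- ((2 % -3) - min(tid, tid)) {0}
step 6: y <- min(-4, (-1 * 2))       {1,2,3,4,5,6,7,8,9,10,11,12,13,14,15}

Answer: 7 steps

z: 0,1,2,3,4,5,6,7,8,9,10,11,12,13,14,15
y: -1,-4,-4,-4,-4,-4,-4,-4,-4,-4,-4,-4,-4,-4,-4,-4
w: 0,0,0,1,1,1,2,2,2,3,3,3,4,4,4,5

steps = 7; useful = 81; efficiency = 81/112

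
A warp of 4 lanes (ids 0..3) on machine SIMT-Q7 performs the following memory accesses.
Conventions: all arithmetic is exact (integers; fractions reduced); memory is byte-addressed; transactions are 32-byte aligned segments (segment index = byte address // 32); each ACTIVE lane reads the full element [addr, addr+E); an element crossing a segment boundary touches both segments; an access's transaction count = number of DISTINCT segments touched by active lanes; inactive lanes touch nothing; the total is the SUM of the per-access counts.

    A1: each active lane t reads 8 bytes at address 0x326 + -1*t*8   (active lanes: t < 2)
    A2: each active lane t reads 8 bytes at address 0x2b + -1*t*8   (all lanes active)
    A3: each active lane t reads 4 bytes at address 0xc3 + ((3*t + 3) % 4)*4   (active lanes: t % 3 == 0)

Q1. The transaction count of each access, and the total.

A1: 2 transactions
A2: 2 transactions
A3: 1 transaction

Answer: 2,2,1; total 5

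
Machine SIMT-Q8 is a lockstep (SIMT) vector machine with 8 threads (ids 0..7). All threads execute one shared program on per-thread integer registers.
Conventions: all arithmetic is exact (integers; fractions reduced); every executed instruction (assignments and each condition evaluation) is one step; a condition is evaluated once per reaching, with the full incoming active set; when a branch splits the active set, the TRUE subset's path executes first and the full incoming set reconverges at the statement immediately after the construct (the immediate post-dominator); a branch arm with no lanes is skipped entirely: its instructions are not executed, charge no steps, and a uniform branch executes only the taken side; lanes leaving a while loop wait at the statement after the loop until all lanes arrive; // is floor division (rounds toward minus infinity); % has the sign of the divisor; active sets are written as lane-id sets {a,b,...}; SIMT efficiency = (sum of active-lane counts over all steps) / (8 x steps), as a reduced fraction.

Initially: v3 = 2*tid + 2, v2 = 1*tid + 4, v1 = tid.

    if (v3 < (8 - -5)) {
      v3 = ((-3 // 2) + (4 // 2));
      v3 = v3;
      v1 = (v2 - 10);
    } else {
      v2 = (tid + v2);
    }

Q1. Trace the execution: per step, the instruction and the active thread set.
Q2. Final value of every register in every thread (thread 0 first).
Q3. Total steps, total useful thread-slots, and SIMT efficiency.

step 0: eval (v3 < (8 - -5))         {0,1,2,3,4,5,6,7}
step 1: v3 <- ((-3 // 2) + (4 // 2)) {0,1,2,3,4,5}
step 2: v3 <- v3                     {0,1,2,3,4,5}
step 3: v1 <- (v2 - 10)              {0,1,2,3,4,5}
step 4: v2 <- (tid + v2)             {6,7}

Answer: 5 steps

v3: 0,0,0,0,0,0,14,16
v2: 4,5,6,7,8,9,16,18
v1: -6,-5,-4,-3,-2,-1,6,7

steps = 5; useful = 28; efficiency = 28/40 = 7/10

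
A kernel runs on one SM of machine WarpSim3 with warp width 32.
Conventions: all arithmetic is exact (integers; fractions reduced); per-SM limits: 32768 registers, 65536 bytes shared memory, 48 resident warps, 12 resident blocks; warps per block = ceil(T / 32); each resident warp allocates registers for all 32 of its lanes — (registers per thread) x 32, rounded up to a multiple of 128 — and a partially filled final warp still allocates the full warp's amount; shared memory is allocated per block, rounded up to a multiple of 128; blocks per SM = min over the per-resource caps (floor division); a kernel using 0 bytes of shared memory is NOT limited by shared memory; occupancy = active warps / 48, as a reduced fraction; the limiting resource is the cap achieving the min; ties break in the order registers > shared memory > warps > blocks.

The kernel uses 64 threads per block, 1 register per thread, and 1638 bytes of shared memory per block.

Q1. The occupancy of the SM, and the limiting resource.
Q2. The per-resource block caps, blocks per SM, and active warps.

Answer: occupancy 1/2, limited by blocks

registers: 128 blocks
shared memory: 39 blocks
warps: 24 blocks
blocks: 12 blocks

Answer: 12 blocks, 24 active warps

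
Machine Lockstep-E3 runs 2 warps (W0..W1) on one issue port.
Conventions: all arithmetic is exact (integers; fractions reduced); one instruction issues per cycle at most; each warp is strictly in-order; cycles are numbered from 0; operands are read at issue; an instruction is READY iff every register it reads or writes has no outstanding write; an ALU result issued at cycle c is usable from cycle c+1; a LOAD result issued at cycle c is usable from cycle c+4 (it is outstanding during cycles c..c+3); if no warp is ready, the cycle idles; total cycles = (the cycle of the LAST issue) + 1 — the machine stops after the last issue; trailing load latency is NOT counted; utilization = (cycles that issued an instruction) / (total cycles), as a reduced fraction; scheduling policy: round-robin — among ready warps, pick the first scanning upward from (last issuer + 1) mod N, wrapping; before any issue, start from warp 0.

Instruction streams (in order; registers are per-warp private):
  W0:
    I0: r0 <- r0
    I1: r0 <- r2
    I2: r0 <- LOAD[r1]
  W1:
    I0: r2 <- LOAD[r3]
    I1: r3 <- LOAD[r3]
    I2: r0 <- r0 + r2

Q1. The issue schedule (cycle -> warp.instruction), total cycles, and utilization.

cycle 0: W0.I0
cycle 1: W1.I0
cycle 2: W0.I1
cycle 3: W1.I1
cycle 4: W0.I2
cycle 5: W1.I2

Answer: 6 cycles, utilization 1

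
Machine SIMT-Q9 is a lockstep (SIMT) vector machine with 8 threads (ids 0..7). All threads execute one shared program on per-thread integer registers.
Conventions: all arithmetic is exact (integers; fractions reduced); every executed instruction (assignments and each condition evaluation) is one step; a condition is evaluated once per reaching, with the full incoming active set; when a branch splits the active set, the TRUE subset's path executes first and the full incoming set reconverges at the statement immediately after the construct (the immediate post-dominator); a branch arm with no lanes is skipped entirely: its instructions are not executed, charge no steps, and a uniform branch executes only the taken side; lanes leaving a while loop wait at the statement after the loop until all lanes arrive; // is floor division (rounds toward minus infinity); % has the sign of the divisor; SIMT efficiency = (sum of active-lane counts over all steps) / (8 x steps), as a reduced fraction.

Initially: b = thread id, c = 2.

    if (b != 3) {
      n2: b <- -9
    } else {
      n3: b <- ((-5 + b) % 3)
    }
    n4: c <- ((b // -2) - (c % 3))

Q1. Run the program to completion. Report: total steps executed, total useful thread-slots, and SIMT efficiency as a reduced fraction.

Answer: 4 steps, 24 useful, 3/4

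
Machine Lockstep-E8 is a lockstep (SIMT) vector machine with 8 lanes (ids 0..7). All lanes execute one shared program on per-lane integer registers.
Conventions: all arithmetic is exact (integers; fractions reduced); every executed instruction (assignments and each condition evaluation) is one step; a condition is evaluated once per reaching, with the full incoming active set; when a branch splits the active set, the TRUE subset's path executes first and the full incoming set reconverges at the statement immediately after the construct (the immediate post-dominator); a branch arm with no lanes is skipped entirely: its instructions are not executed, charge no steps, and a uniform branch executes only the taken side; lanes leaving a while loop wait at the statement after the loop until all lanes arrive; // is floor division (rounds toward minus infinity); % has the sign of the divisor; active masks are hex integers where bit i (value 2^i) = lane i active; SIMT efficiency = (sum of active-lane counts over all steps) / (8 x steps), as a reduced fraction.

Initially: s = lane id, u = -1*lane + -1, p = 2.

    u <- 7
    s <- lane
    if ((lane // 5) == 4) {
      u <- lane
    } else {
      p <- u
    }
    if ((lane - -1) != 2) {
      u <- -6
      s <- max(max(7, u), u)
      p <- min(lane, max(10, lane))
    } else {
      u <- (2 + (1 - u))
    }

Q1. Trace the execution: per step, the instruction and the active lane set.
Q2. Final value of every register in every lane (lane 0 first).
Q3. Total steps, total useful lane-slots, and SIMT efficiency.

step 0: u <- 7                       0xff
step 1: s <- lane                    0xff
step 2: eval ((lane // 5) == 4)      0xff
step 3: p <- u                       0xff
step 4: eval ((lane - -1) != 2)      0xff
step 5: u <- -6                      0xfd
step 6: s <- max(max(7, u), u)       0xfd
step 7: p <- min(lane, max(10, lane)) 0xfd
step 8: u <- (2 + (1 - u))           0x02

Answer: 9 steps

s: 7,1,7,7,7,7,7,7
u: -6,-4,-6,-6,-6,-6,-6,-6
p: 0,7,2,3,4,5,6,7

steps = 9; useful = 62; efficiency = 62/72 = 31/36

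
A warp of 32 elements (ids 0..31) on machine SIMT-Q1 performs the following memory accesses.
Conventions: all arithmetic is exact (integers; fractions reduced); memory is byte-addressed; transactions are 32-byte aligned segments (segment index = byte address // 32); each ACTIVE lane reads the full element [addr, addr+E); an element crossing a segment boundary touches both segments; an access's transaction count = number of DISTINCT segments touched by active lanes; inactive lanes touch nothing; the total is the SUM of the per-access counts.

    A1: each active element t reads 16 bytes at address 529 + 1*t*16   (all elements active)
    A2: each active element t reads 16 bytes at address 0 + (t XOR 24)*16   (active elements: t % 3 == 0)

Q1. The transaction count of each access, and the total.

A1: 17 transactions
A2: 11 transactions

Answer: 17,11; total 28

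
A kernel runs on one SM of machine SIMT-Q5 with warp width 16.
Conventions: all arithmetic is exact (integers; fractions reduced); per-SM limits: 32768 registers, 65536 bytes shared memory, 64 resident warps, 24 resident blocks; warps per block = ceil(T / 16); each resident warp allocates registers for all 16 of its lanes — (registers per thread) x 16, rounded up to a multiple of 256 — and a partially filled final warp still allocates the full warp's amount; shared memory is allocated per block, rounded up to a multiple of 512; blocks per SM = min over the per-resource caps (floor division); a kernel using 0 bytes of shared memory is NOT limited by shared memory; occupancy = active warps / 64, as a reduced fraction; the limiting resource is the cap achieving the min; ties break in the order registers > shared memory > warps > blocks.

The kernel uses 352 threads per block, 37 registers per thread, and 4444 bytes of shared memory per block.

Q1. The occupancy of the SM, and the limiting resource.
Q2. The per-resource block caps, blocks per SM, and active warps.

Answer: occupancy 11/32, limited by registers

registers: 1 block
shared memory: 14 blocks
warps: 2 blocks
blocks: 24 blocks

Answer: 1 block, 22 active warps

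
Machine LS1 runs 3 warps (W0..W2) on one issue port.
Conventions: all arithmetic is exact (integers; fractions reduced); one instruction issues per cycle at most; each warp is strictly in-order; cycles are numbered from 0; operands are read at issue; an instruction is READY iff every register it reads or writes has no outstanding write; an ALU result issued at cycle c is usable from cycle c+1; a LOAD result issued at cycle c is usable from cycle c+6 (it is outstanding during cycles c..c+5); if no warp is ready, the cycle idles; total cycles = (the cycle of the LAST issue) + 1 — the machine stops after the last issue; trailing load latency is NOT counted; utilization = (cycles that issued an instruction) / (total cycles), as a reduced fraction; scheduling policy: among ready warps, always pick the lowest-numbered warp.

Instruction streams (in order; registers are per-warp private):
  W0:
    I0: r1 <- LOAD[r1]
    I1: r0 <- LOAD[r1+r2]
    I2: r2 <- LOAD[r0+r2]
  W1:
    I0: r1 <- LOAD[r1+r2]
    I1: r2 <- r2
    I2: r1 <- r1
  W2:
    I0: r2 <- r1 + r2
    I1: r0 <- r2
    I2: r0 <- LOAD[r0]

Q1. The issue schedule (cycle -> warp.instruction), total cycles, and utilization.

cycle 0: W0.I0
cycle 1: W1.I0
cycle 2: W1.I1
cycle 3: W2.I0
cycle 4: W2.I1
cycle 5: W2.I2
cycle 6: W0.I1
cycle 7: W1.I2
cycle 8: idle
cycle 9: idle
cycle 10: idle
cycle 11: idle
cycle 12: W0.I2

Answer: 13 cycles, utilization 9/13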